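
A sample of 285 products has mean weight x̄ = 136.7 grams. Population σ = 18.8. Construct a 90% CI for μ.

CI = x̄ ± z*(σ/√n) = 136.7 ± 1.645(18.8/√285) = 136.7 ± 1.83 = (134.87, 138.53)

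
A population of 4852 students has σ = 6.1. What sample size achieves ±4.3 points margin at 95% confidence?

Without FPC: n₀ = (1.96×6.1/4.3)² = 7.731. With FPC: n = n₀N/(n₀+N-1) = 7.7 → n = 8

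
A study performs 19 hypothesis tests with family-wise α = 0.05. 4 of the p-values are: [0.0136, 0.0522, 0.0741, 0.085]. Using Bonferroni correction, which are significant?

Bonferroni α = 0.05/19 = 0.00263. None of the given p-values are significant.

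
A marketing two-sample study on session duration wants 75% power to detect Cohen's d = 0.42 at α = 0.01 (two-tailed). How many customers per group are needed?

z_{α/2} = 2.576, z_β = Φ⁻¹(0.75) = 0.674. For small effect (d = 0.42): n per group = 2(z_{α/2} + z_β)²/d² = 2(2.576 + 0.674)²/0.42² = 119.8 → 120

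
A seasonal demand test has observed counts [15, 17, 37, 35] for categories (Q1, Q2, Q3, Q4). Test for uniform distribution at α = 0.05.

Expected = 26 each. χ² = Σ(O-E)²/E = 15.538. df = 3, critical value = 7.815. Reject H₀.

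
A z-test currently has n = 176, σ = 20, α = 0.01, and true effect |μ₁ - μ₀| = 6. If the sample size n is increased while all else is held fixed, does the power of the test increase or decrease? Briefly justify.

Power increases: a larger n shrinks the standard error σ/√n, moving the sampling distribution under H₁ further from the critical value.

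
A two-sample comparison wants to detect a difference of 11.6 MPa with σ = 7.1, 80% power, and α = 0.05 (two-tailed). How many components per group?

n per group = 2(z_α/2 + z_β)²σ²/d² = 2×(1.96 + 0.84)²×7.1²/11.6² = 5.9 → n = 6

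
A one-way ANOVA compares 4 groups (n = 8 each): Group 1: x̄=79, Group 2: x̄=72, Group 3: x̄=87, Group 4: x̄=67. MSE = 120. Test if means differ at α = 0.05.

Grand mean = 76.25. SS_between = 1814.0, MS_between = 604.67. F = 5.039, F_crit ≈ 2.947. Reject H₀.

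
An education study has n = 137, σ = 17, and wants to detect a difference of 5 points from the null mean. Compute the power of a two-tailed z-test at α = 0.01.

SE = σ/√n = 17/√137 = 1.452. Non-centrality λ = d/SE = 5/1.452 = 3.443. Power ≈ Φ(λ - z_{α/2}) = Φ(3.443 - 2.576) = Φ(0.867) = 0.807.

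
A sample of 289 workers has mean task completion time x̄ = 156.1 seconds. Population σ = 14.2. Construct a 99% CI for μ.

CI = x̄ ± z*(σ/√n) = 156.1 ± 2.576(14.2/√289) = 156.1 ± 2.15 = (153.95, 158.25)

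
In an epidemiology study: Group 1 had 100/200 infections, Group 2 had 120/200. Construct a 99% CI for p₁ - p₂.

p̂₁ = 0.5, p̂₂ = 0.6. Difference = -0.1. CI = (-0.228, 0.028)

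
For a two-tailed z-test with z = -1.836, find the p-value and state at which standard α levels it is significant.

p = 2·P(Z > |-1.836|) = 2·(1 - Φ(1.836)) ≈ 0.0664. Significant at α = 0.1.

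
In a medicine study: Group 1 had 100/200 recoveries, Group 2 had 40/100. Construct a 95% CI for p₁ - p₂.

p̂₁ = 0.5, p̂₂ = 0.4. Difference = 0.1. CI = (-0.018, 0.218)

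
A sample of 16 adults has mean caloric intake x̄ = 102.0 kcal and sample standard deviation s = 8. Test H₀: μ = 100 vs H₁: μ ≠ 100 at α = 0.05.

t = (x̄ - μ₀)/(s/√n) = (102.0 - 100)/(8/√16) = 1.0. df = 15, critical t = ±2.131. Fail to reject H₀.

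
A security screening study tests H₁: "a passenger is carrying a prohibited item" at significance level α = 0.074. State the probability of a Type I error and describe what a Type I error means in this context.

P(Type I error) = α = 0.074. A Type I error is rejecting H₀ when H₀ is actually true (false positive) — here, concluding that a passenger is carrying a prohibited item when in fact this is not the case. Consequence: detaining an innocent passenger — delay and inconvenience.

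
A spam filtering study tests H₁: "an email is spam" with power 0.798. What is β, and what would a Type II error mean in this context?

β = 1 - power = 1 - 0.798 = 0.202. A Type II error is failing to reject H₀ when H₀ is false (false negative) — here, failing to conclude that an email is spam when in fact it is true. Consequence: a spam email lands in the inbox.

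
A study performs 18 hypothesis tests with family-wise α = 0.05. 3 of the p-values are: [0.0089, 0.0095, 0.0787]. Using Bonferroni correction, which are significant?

Bonferroni α = 0.05/18 = 0.00278. None of the given p-values are significant.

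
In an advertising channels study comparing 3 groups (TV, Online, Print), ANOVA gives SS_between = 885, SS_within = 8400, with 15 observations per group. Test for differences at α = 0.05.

df_between = 2, df_within = 42. F = MS_between/MS_within = 442.5/200.0 = 2.212. F_crit ≈ 3.22. Fail to reject H₀.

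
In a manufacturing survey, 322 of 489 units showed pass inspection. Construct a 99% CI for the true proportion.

p̂ = 0.658. CI = p̂ ± z*√(p̂(1-p̂)/n) = (0.603, 0.714)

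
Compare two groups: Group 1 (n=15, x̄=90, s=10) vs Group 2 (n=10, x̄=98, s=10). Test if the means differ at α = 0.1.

Pooled sp = 10.0. t = -1.96, df = 23. Critical t = ±1.714. Reject H₀.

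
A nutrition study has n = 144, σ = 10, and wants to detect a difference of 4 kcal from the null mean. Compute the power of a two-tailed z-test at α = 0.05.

SE = σ/√n = 10/√144 = 0.833. Non-centrality λ = d/SE = 4/0.833 = 4.8. Power ≈ Φ(λ - z_{α/2}) = Φ(4.8 - 1.96) = Φ(2.84) = 0.998.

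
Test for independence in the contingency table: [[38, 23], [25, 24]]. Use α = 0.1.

χ² = 1.412. df = 1, critical = 2.706. Fail to reject H₀. No evidence of dependence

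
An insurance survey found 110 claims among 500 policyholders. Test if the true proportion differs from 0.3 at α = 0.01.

p̂ = 0.22, p₀ = 0.3. z = (p̂ - p₀)/√(p₀(1-p₀)/n) = -3.904. Critical: ±2.576. Reject H₀.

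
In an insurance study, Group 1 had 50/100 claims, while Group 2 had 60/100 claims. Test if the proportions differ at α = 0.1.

p̂₁ = 0.5, p̂₂ = 0.6, pooled p̂ = 0.55. z = -1.421. Critical: ±1.645. Fail to reject H₀.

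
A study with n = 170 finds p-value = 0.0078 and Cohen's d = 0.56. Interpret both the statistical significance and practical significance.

Statistically significant (p = 0.0078 < 0.05). Cohen's d = 0.56 indicates a medium effect size. Both statistical and practical significance should be considered.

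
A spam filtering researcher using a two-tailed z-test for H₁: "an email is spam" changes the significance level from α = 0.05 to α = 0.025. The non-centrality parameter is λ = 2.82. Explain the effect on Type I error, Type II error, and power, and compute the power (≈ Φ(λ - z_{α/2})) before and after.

Decreasing α from 0.05 to 0.025:
• Type I error rate decreases (α is the Type I rate by definition).
• Critical value moves from z_{α/2} = 1.96 to 2.241, so power = Φ(λ - z_{α/2}) goes from Φ(2.82 - 1.96) = 0.805 to Φ(2.82 - 2.241) = 0.719.
• Type II error rate β = 1 - power therefore increases (0.195 → 0.281).
Appropriate when false positives are costly — here, a legitimate email is sent to the spam folder and the user misses it.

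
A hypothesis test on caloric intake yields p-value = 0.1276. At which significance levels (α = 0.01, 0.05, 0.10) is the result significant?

p = 0.1276. Not significant at any of the given levels.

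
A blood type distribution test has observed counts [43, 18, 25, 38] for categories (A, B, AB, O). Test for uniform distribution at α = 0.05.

Expected = 31 each. χ² = Σ(O-E)²/E = 12.839. df = 3, critical value = 7.815. Reject H₀.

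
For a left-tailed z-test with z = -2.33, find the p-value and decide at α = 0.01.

p = P(Z < -2.33) = Φ(-2.33) ≈ 0.0099. Since p < 0.01, reject H₀ (significant) at α = 0.01.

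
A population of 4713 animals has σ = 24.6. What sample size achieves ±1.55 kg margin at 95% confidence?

Without FPC: n₀ = (1.96×24.6/1.55)² = 967.651. With FPC: n = n₀N/(n₀+N-1) = 803.0 → n = 803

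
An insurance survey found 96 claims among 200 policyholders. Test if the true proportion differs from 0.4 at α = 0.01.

p̂ = 0.48, p₀ = 0.4. z = (p̂ - p₀)/√(p₀(1-p₀)/n) = 2.309. Critical: ±2.576. Fail to reject H₀.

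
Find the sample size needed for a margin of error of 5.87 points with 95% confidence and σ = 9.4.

n = (z*σ/E)² = (1.96×9.4/5.87)² = 9.9 → n = 10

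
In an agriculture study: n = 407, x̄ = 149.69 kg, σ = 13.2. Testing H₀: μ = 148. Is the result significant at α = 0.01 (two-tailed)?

z = (149.69 - 148)/(13.2/√407) = 2.583. Since |z| > 2.576, significant at α = 0.01.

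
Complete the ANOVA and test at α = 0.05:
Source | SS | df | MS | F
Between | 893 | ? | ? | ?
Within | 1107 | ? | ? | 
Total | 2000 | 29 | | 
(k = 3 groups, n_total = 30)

df_between = 2, df_within = 27. MS_between = 446.5, MS_within = 41.0. F = 10.89, F_crit ≈ 3.354. Reject H₀.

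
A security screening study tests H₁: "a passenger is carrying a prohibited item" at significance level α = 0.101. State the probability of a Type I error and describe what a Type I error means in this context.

P(Type I error) = α = 0.101. A Type I error is rejecting H₀ when H₀ is actually true (false positive) — here, concluding that a passenger is carrying a prohibited item when in fact this is not the case. Consequence: detaining an innocent passenger — delay and inconvenience.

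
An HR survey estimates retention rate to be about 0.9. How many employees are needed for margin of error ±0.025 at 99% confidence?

n = z²p(1-p)/E² = 2.576²×0.9×0.1/0.025² = 955.6 → n = 956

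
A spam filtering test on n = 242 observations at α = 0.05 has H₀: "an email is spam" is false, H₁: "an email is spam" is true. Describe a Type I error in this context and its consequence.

Type I error: rejecting H₀ when it is true — concluding that an email is spam when in fact it is not. Consequence: a legitimate email is sent to the spam folder and the user misses it.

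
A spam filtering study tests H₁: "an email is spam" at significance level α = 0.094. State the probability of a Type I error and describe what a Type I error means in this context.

P(Type I error) = α = 0.094. A Type I error is rejecting H₀ when H₀ is actually true (false positive) — here, concluding that an email is spam when in fact this is not the case. Consequence: a legitimate email is sent to the spam folder and the user misses it.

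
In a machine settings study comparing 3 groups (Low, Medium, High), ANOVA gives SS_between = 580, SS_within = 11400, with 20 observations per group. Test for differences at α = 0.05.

df_between = 2, df_within = 57. F = MS_between/MS_within = 290.0/200.0 = 1.45. F_crit ≈ 3.159. Fail to reject H₀.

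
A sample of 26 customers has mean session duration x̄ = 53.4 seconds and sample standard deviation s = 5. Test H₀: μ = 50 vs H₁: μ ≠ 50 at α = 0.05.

t = (x̄ - μ₀)/(s/√n) = (53.4 - 50)/(5/√26) = 3.467. df = 25, critical t = ±2.06. Reject H₀.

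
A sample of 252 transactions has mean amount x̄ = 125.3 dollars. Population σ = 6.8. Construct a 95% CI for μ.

CI = x̄ ± z*(σ/√n) = 125.3 ± 1.96(6.8/√252) = 125.3 ± 0.84 = (124.46, 126.14)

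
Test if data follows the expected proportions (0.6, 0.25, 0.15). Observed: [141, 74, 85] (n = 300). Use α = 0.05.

Expected: [180.0, 75.0, 45.0]. χ² = 44.019. df = 2, critical = 5.991. Reject H₀.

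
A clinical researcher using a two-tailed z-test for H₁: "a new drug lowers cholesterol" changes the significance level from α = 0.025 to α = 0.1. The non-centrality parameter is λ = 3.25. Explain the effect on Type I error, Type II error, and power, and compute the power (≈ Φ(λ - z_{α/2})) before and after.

Increasing α from 0.025 to 0.1:
• Type I error rate increases (α is the Type I rate by definition).
• Critical value moves from z_{α/2} = 2.241 to 1.645, so power = Φ(λ - z_{α/2}) goes from Φ(3.25 - 2.241) = 0.844 to Φ(3.25 - 1.645) = 0.946.
• Type II error rate β = 1 - power therefore decreases (0.156 → 0.054).
Appropriate when false negatives are costly — here, shelving an effective drug — patients miss out on a treatment that would have helped.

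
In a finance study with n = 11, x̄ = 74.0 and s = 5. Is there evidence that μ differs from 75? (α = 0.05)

t = (x̄ - μ₀)/(s/√n) = (74.0 - 75)/(5/√11) = -0.663. df = 10, critical t = ±2.228. Fail to reject H₀.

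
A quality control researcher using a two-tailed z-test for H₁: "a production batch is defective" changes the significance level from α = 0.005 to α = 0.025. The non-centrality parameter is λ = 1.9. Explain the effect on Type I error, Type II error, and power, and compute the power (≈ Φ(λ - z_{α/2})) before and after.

Increasing α from 0.005 to 0.025:
• Type I error rate increases (α is the Type I rate by definition).
• Critical value moves from z_{α/2} = 2.807 to 2.241, so power = Φ(λ - z_{α/2}) goes from Φ(1.9 - 2.807) = 0.182 to Φ(1.9 - 2.241) = 0.367.
• Type II error rate β = 1 - power therefore decreases (0.818 → 0.633).
Appropriate when false negatives are costly — here, shipping a defective batch — faulty products reach customers.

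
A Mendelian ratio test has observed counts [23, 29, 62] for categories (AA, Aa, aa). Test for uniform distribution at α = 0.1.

Expected = 38 each. χ² = Σ(O-E)²/E = 23.211. df = 2, critical value = 4.605. Reject H₀.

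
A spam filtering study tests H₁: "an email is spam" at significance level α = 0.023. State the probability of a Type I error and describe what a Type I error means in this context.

P(Type I error) = α = 0.023. A Type I error is rejecting H₀ when H₀ is actually true (false positive) — here, concluding that an email is spam when in fact this is not the case. Consequence: a legitimate email is sent to the spam folder and the user misses it.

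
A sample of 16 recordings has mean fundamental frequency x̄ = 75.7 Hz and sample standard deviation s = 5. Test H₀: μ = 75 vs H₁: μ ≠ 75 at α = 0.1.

t = (x̄ - μ₀)/(s/√n) = (75.7 - 75)/(5/√16) = 0.56. df = 15, critical t = ±1.753. Fail to reject H₀.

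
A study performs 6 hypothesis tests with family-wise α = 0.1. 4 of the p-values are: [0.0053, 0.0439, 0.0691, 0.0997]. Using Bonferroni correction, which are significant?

Bonferroni α = 0.1/6 = 0.01667. Significant p-values: [0.0053]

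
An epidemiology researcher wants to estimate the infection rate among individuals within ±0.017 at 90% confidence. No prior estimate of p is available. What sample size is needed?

Conservative approach: use p = 0.5 (maximizes p(1-p) = 0.25). n = z²(0.25)/E² = 1.645²×0.25/0.017² = 2340.9 → n = 2341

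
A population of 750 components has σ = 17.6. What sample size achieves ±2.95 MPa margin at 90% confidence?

Without FPC: n₀ = (1.645×17.6/2.95)² = 96.319. With FPC: n = n₀N/(n₀+N-1) = 85.5 → n = 86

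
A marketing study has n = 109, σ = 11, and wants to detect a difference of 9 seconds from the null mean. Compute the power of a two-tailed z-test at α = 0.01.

SE = σ/√n = 11/√109 = 1.054. Non-centrality λ = d/SE = 9/1.054 = 8.542. Power ≈ Φ(λ - z_{α/2}) = Φ(8.542 - 2.576) = Φ(5.966) = 1.0.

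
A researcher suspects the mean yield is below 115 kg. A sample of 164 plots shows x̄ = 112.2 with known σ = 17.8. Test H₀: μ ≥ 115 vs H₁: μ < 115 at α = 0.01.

z = -2.014. Critical value: -2.33. Fail to reject H₀.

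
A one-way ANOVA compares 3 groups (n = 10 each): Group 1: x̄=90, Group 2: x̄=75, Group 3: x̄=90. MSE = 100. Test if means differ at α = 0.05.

Grand mean = 85.0. SS_between = 1500.0, MS_between = 750.0. F = 7.5, F_crit ≈ 3.354. Reject H₀.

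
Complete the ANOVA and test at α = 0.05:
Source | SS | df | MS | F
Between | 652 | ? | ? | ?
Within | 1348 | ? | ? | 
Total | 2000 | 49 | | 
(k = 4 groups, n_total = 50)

df_between = 3, df_within = 46. MS_between = 217.33, MS_within = 29.3. F = 7.416, F_crit ≈ 2.807. Reject H₀.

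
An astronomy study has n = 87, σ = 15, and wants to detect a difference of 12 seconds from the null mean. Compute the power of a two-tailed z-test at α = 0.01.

SE = σ/√n = 15/√87 = 1.608. Non-centrality λ = d/SE = 12/1.608 = 7.462. Power ≈ Φ(λ - z_{α/2}) = Φ(7.462 - 2.576) = Φ(4.886) = 1.0.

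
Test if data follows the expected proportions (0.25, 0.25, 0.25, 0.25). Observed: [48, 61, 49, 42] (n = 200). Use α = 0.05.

Expected: [50.0, 50.0, 50.0, 50.0]. χ² = 3.8. df = 3, critical = 7.815. Fail to reject H₀.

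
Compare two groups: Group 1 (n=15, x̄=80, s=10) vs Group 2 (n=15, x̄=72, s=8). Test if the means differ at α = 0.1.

Pooled sp = 9.06. t = 2.419, df = 28. Critical t = ±1.701. Reject H₀.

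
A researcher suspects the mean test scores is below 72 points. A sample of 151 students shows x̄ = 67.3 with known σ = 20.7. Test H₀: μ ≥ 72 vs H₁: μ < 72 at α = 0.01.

z = -2.79. Critical value: -2.33. Reject H₀.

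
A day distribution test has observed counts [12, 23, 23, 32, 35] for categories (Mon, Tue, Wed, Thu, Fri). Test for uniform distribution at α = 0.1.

Expected = 25 each. χ² = Σ(O-E)²/E = 13.04. df = 4, critical value = 7.779. Reject H₀.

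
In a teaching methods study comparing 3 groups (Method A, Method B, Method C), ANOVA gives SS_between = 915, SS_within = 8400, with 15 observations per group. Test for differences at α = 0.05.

df_between = 2, df_within = 42. F = MS_between/MS_within = 457.5/200.0 = 2.288. F_crit ≈ 3.22. Fail to reject H₀.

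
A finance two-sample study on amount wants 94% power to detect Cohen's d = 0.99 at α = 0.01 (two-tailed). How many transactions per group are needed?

z_{α/2} = 2.576, z_β = Φ⁻¹(0.94) = 1.555. For large effect (d = 0.99): n per group = 2(z_{α/2} + z_β)²/d² = 2(2.576 + 1.555)²/0.99² = 34.8 → 35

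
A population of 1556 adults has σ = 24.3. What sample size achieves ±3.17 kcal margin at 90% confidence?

Without FPC: n₀ = (1.645×24.3/3.17)² = 159.011. With FPC: n = n₀N/(n₀+N-1) = 144.4 → n = 145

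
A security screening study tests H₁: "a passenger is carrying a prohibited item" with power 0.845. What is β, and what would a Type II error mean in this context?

β = 1 - power = 1 - 0.845 = 0.155. A Type II error is failing to reject H₀ when H₀ is false (false negative) — here, failing to conclude that a passenger is carrying a prohibited item when in fact it is true. Consequence: letting a prohibited item through — security breach.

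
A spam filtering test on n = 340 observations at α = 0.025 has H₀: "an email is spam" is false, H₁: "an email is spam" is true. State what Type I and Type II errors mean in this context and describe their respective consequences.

Type I (false positive): concluding that an email is spam when it is not — a legitimate email is sent to the spam folder and the user misses it. Type II (false negative): failing to conclude that an email is spam when it is — a spam email lands in the inbox. Which is costlier depends on domain priorities and is a judgement call rather than a statistical fact.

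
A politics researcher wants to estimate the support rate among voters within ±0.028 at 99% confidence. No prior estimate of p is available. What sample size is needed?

Conservative approach: use p = 0.5 (maximizes p(1-p) = 0.25). n = z²(0.25)/E² = 2.576²×0.25/0.028² = 2116.0 → n = 2116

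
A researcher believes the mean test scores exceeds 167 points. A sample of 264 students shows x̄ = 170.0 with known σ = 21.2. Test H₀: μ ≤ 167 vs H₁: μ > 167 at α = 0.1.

z = 2.299. Critical value: 1.28. Reject H₀.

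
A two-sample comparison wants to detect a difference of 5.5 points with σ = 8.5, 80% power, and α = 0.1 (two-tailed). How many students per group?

n per group = 2(z_α/2 + z_β)²σ²/d² = 2×(1.645 + 0.84)²×8.5²/5.5² = 29.5 → n = 30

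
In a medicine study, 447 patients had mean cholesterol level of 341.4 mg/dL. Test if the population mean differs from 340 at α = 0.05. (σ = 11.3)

z = (x̄ - μ₀)/(σ/√n) = (341.4 - 340)/(11.3/√447) = 2.619. Critical value: ±1.96. Since |2.619| > 1.96, Reject H₀.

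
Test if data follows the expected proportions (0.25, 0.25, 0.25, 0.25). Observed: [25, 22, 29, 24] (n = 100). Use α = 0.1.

Expected: [25.0, 25.0, 25.0, 25.0]. χ² = 1.04. df = 3, critical = 6.251. Fail to reject H₀.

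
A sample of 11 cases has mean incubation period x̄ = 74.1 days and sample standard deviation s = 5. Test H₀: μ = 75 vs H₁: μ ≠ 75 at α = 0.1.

t = (x̄ - μ₀)/(s/√n) = (74.1 - 75)/(5/√11) = -0.597. df = 10, critical t = ±1.812. Fail to reject H₀.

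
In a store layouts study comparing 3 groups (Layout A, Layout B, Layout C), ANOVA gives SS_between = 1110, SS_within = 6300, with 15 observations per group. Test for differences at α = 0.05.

df_between = 2, df_within = 42. F = MS_between/MS_within = 555.0/150.0 = 3.7. F_crit ≈ 3.22. Reject H₀. At least one mean differs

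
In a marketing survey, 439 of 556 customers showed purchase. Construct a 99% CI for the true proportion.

p̂ = 0.79. CI = p̂ ± z*√(p̂(1-p̂)/n) = (0.745, 0.834)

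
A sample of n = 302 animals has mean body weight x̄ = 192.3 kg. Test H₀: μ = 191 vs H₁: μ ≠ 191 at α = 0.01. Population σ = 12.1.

z = (x̄ - μ₀)/(σ/√n) = (192.3 - 191)/(12.1/√302) = 1.867. Critical value: ±2.576. Since |1.867| ≤ 2.576, Fail to reject H₀.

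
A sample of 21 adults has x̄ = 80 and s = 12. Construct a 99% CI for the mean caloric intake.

CI = x̄ ± t*(s/√n) = 80 ± 2.845(12/√21) = (72.55, 87.45)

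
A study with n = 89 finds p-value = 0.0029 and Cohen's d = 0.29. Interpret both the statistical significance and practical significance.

Statistically significant (p = 0.0029 < 0.05). Cohen's d = 0.29 indicates a small effect size. Both statistical and practical significance should be considered.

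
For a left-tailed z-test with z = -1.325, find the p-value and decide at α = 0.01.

p = P(Z < -1.325) = Φ(-1.325) ≈ 0.0926. Since p ≥ 0.01, fail to reject H₀ (not significant) at α = 0.01.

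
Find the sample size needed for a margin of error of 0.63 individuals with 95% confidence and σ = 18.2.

n = (z*σ/E)² = (1.96×18.2/0.63)² = 3206.1 → n = 3207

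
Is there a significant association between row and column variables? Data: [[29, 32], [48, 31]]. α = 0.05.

χ² = 2.43. df = 1, critical = 3.841. Fail to reject H₀. No evidence of dependence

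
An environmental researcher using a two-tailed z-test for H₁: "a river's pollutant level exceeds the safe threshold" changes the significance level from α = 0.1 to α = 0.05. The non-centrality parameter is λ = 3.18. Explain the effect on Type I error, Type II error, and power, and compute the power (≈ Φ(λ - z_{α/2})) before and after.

Decreasing α from 0.1 to 0.05:
• Type I error rate decreases (α is the Type I rate by definition).
• Critical value moves from z_{α/2} = 1.645 to 1.96, so power = Φ(λ - z_{α/2}) goes from Φ(3.18 - 1.645) = 0.938 to Φ(3.18 - 1.96) = 0.889.
• Type II error rate β = 1 - power therefore increases (0.062 → 0.111).
Appropriate when false positives are costly — here, shutting down a compliant factory unnecessarily.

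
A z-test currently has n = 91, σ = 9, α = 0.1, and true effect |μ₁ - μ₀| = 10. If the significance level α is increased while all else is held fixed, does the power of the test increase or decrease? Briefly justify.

Power increases: a larger α lowers the critical value, so more of the H₁ sampling distribution falls in the rejection region.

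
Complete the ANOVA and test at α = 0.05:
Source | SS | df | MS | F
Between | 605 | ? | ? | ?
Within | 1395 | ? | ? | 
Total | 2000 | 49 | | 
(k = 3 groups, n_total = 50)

df_between = 2, df_within = 47. MS_between = 302.5, MS_within = 29.68. F = 10.192, F_crit ≈ 3.195. Reject H₀.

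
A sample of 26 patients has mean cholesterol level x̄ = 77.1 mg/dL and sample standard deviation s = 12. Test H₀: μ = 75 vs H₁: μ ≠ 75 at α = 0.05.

t = (x̄ - μ₀)/(s/√n) = (77.1 - 75)/(12/√26) = 0.892. df = 25, critical t = ±2.06. Fail to reject H₀.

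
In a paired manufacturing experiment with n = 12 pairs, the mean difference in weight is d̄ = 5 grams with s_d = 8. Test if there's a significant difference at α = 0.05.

t = d̄/(s_d/√n) = 5/(8/√12) = 2.165. df = 11, critical t = ±2.201. Fail to reject H₀.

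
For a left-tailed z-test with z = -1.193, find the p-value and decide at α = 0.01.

p = P(Z < -1.193) = Φ(-1.193) ≈ 0.1164. Since p ≥ 0.01, fail to reject H₀ (not significant) at α = 0.01.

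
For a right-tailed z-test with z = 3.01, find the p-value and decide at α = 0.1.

p = P(Z > 3.01) = 1 - Φ(3.01) ≈ 0.0013. Since p < 0.1, reject H₀ (significant) at α = 0.1.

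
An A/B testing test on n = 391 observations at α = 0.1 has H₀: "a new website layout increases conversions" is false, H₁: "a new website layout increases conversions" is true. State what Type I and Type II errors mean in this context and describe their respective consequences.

Type I (false positive): concluding that a new website layout increases conversions when it is not — rolling out a layout that doesn't actually help — wasted engineering effort. Type II (false negative): failing to conclude that a new website layout increases conversions when it is — discarding a layout that would have improved conversions — lost revenue. Which is costlier depends on domain priorities and is a judgement call rather than a statistical fact.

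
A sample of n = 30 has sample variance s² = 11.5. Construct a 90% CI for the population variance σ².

df = 29. χ²_{0.05} = 42.557, χ²_{0.95} = 17.708. CI for σ² = ((n-1)s²/χ²_{α/2}, (n-1)s²/χ²_{1-α/2}) = (29·11.5/42.557, 29·11.5/17.708) = (7.84, 18.83)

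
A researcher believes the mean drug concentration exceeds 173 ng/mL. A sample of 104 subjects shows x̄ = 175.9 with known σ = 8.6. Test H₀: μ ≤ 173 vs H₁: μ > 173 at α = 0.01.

z = 3.439. Critical value: 2.33. Reject H₀.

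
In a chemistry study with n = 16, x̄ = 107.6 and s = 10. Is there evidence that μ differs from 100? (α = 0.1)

t = (x̄ - μ₀)/(s/√n) = (107.6 - 100)/(10/√16) = 3.04. df = 15, critical t = ±1.753. Reject H₀.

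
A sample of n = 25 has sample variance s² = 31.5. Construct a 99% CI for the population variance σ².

df = 24. χ²_{0.005} = 45.559, χ²_{0.995} = 9.886. CI for σ² = ((n-1)s²/χ²_{α/2}, (n-1)s²/χ²_{1-α/2}) = (24·31.5/45.559, 24·31.5/9.886) = (16.59, 76.47)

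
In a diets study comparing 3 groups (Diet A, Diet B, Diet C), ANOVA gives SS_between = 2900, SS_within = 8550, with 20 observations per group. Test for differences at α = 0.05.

df_between = 2, df_within = 57. F = MS_between/MS_within = 1450.0/150.0 = 9.667. F_crit ≈ 3.159. Reject H₀. At least one mean differs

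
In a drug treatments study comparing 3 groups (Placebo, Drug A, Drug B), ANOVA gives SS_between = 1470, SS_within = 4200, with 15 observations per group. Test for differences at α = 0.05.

df_between = 2, df_within = 42. F = MS_between/MS_within = 735.0/100.0 = 7.35. F_crit ≈ 3.22. Reject H₀. At least one mean differs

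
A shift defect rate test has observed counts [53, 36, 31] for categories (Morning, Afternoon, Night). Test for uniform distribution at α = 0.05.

Expected = 40 each. χ² = Σ(O-E)²/E = 6.65. df = 2, critical value = 5.991. Reject H₀.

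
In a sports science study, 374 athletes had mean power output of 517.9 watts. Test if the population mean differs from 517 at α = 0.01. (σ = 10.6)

z = (x̄ - μ₀)/(σ/√n) = (517.9 - 517)/(10.6/√374) = 1.642. Critical value: ±2.576. Since |1.642| ≤ 2.576, Fail to reject H₀.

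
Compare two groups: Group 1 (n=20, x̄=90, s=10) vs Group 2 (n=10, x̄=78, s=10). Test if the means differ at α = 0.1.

Pooled sp = 10.0. t = 3.098, df = 28. Critical t = ±1.701. Reject H₀.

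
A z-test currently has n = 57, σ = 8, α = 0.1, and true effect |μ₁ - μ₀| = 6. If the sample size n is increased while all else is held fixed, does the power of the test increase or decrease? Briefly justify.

Power increases: a larger n shrinks the standard error σ/√n, moving the sampling distribution under H₁ further from the critical value.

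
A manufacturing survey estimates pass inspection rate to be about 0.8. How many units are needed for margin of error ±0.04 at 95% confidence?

n = z²p(1-p)/E² = 1.96²×0.8×0.2/0.04² = 384.2 → n = 385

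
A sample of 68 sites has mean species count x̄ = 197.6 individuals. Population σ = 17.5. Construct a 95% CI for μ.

CI = x̄ ± z*(σ/√n) = 197.6 ± 1.96(17.5/√68) = 197.6 ± 4.16 = (193.44, 201.76)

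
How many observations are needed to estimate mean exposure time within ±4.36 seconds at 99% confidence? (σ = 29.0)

n = (z*σ/E)² = (2.576×29.0/4.36)² = 293.6 → n = 294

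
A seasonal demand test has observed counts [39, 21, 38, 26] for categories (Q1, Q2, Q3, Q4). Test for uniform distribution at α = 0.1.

Expected = 31 each. χ² = Σ(O-E)²/E = 7.677. df = 3, critical value = 6.251. Reject H₀.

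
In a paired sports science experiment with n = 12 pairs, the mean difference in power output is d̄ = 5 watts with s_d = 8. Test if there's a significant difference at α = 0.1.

t = d̄/(s_d/√n) = 5/(8/√12) = 2.165. df = 11, critical t = ±1.796. Reject H₀.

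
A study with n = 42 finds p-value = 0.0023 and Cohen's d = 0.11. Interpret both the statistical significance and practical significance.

Statistically significant (p = 0.0023 < 0.05). Cohen's d = 0.11 indicates a very small effect size. Both statistical and practical significance should be considered.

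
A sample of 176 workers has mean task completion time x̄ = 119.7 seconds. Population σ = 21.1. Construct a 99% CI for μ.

CI = x̄ ± z*(σ/√n) = 119.7 ± 2.576(21.1/√176) = 119.7 ± 4.1 = (115.6, 123.8)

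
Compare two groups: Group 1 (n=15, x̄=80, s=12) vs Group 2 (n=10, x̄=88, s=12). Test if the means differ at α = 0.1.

Pooled sp = 12.0. t = -1.633, df = 23. Critical t = ±1.714. Fail to reject H₀.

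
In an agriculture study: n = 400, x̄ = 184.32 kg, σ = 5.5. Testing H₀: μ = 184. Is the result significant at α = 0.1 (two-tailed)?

z = (184.32 - 184)/(5.5/√400) = 1.164. Since |z| ≤ 1.645, not significant at α = 0.1.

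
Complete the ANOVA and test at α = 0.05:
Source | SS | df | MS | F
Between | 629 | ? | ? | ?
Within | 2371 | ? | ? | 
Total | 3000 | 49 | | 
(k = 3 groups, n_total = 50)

df_between = 2, df_within = 47. MS_between = 314.5, MS_within = 50.45. F = 6.234, F_crit ≈ 3.195. Reject H₀.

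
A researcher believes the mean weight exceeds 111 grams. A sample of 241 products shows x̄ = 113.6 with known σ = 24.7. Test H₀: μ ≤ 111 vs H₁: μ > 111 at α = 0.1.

z = 1.634. Critical value: 1.28. Reject H₀.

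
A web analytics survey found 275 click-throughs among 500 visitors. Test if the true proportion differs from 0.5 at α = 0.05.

p̂ = 0.55, p₀ = 0.5. z = (p̂ - p₀)/√(p₀(1-p₀)/n) = 2.236. Critical: ±1.96. Reject H₀.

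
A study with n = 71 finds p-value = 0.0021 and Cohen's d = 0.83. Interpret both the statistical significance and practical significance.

Statistically significant (p = 0.0021 < 0.05). Cohen's d = 0.83 indicates a large effect size. Both statistical and practical significance should be considered.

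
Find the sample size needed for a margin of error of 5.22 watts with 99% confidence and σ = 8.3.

n = (z*σ/E)² = (2.576×8.3/5.22)² = 16.8 → n = 17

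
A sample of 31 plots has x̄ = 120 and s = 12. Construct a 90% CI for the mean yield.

CI = x̄ ± t*(s/√n) = 120 ± 1.697(12/√31) = (116.34, 123.66)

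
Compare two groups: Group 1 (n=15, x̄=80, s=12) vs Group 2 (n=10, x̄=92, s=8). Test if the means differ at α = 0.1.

Pooled sp = 10.62. t = -2.769, df = 23. Critical t = ±1.714. Reject H₀.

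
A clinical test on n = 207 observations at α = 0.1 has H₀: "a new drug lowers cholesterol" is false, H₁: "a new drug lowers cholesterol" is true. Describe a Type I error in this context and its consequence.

Type I error: rejecting H₀ when it is true — concluding that a new drug lowers cholesterol when in fact it is not. Consequence: approving an ineffective drug — patients take a useless medication and may skip effective alternatives.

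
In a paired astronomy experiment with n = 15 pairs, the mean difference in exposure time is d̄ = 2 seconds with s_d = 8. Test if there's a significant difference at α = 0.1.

t = d̄/(s_d/√n) = 2/(8/√15) = 0.968. df = 14, critical t = ±1.761. Fail to reject H₀.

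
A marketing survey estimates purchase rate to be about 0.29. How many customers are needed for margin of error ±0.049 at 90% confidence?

n = z²p(1-p)/E² = 1.645²×0.29×0.71/0.049² = 232.1 → n = 233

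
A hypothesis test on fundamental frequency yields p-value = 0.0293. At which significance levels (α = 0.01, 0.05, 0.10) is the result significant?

p = 0.0293. Significant at: α = 0.05, 0.1.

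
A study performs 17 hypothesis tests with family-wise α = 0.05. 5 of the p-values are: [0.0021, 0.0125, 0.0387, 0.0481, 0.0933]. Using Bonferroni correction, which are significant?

Bonferroni α = 0.05/17 = 0.00294. Significant p-values: [0.0021]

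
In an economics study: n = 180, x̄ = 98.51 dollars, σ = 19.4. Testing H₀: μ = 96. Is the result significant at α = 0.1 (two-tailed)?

z = (98.51 - 96)/(19.4/√180) = 1.736. Since |z| > 1.645, significant at α = 0.1.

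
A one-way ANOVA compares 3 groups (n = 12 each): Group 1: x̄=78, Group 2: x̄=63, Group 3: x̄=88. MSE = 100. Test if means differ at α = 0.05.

Grand mean = 76.33. SS_between = 3800.0, MS_between = 1900.0. F = 19.0, F_crit ≈ 3.285. Reject H₀.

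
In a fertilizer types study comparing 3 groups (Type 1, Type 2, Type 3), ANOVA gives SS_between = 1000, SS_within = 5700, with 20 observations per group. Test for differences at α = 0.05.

df_between = 2, df_within = 57. F = MS_between/MS_within = 500.0/100.0 = 5.0. F_crit ≈ 3.159. Reject H₀. At least one mean differs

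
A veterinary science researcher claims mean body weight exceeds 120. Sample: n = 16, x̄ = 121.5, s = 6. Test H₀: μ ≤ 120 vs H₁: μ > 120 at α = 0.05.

t = (121.5 - 120)/(6/√16) = 1.0, df = 15. Critical t = 1.753. Fail to reject H₀.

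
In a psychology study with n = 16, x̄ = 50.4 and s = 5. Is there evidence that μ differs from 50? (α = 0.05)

t = (x̄ - μ₀)/(s/√n) = (50.4 - 50)/(5/√16) = 0.32. df = 15, critical t = ±2.131. Fail to reject H₀.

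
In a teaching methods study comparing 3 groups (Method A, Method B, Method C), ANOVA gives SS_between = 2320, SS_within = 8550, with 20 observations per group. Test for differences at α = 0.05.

df_between = 2, df_within = 57. F = MS_between/MS_within = 1160.0/150.0 = 7.733. F_crit ≈ 3.159. Reject H₀. At least one mean differs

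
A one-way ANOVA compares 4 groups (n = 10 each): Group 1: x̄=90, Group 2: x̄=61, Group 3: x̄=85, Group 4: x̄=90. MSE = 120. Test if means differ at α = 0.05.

Grand mean = 81.5. SS_between = 5770.0, MS_between = 1923.33. F = 16.028, F_crit ≈ 2.866. Reject H₀.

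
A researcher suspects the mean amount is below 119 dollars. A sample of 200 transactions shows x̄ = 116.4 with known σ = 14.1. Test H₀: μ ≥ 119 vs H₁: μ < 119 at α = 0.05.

z = -2.608. Critical value: -1.645. Reject H₀.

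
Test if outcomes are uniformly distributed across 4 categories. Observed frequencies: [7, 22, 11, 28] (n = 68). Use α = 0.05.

Expected = 17 each. χ² = Σ(O-E)²/E = 16.588. df = 3, critical value = 7.815. Reject H₀.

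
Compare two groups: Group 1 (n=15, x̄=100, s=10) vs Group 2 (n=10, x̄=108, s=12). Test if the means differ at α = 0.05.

Pooled sp = 10.83. t = -1.81, df = 23. Critical t = ±2.069. Fail to reject H₀.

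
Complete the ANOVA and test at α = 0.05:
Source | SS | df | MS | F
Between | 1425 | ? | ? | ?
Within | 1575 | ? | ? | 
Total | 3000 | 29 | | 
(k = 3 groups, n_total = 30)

df_between = 2, df_within = 27. MS_between = 712.5, MS_within = 58.33. F = 12.214, F_crit ≈ 3.354. Reject H₀.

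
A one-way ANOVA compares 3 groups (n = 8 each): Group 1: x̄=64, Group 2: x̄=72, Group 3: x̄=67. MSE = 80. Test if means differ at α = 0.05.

Grand mean = 67.67. SS_between = 261.33, MS_between = 130.67. F = 1.633, F_crit ≈ 3.467. Fail to reject H₀.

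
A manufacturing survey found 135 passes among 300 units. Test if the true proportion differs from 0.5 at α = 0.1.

p̂ = 0.45, p₀ = 0.5. z = (p̂ - p₀)/√(p₀(1-p₀)/n) = -1.732. Critical: ±1.645. Reject H₀.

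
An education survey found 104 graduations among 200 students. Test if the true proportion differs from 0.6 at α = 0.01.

p̂ = 0.52, p₀ = 0.6. z = (p̂ - p₀)/√(p₀(1-p₀)/n) = -2.309. Critical: ±2.576. Fail to reject H₀.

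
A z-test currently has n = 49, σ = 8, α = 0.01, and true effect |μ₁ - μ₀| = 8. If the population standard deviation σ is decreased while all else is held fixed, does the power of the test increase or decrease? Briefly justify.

Power increases: a smaller σ shrinks the standard error σ/√n, moving the sampling distribution under H₁ further from the critical value.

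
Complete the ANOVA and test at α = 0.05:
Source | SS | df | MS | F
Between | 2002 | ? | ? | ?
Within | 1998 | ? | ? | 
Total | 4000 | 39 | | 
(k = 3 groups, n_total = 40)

df_between = 2, df_within = 37. MS_between = 1001.0, MS_within = 54.0. F = 18.537, F_crit ≈ 3.252. Reject H₀.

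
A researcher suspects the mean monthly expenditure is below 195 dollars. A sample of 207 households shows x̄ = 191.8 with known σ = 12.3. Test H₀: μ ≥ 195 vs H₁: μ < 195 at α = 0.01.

z = -3.743. Critical value: -2.33. Reject H₀.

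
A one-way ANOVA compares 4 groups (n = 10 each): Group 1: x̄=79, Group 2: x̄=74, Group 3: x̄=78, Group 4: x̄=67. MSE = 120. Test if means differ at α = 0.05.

Grand mean = 74.5. SS_between = 890.0, MS_between = 296.67. F = 2.472, F_crit ≈ 2.866. Fail to reject H₀.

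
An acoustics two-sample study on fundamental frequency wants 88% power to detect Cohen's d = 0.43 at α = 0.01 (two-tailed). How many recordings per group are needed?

z_{α/2} = 2.576, z_β = Φ⁻¹(0.88) = 1.175. For small effect (d = 0.43): n per group = 2(z_{α/2} + z_β)²/d² = 2(2.576 + 1.175)²/0.43² = 152.2 → 153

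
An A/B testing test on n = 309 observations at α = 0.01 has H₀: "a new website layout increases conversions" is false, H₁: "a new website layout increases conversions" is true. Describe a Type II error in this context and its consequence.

Type II error: failing to reject H₀ when it is false — concluding that a new website layout increases conversions is not supported when in fact it is. Consequence: discarding a layout that would have improved conversions — lost revenue.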